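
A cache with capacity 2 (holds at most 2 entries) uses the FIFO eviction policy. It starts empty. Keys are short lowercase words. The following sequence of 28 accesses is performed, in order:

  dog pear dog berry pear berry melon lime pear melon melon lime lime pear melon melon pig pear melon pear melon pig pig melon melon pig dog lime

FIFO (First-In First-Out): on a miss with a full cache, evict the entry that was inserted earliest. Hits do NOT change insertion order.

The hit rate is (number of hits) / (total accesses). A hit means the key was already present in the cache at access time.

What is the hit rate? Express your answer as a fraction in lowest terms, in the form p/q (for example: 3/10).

FIFO simulation (capacity=2):
  1. access dog: MISS. Cache (old->new): [dog]
  2. access pear: MISS. Cache (old->new): [dog pear]
  3. access dog: HIT. Cache (old->new): [dog pear]
  4. access berry: MISS, evict dog. Cache (old->new): [pear berry]
  5. access pear: HIT. Cache (old->new): [pear berry]
  6. access berry: HIT. Cache (old->new): [pear berry]
  7. access melon: MISS, evict pear. Cache (old->new): [berry melon]
  8. access lime: MISS, evict berry. Cache (old->new): [melon lime]
  9. access pear: MISS, evict melon. Cache (old->new): [lime pear]
  10. access melon: MISS, evict lime. Cache (old->new): [pear melon]
  11. access melon: HIT. Cache (old->new): [pear melon]
  12. access lime: MISS, evict pear. Cache (old->new): [melon lime]
  13. access lime: HIT. Cache (old->new): [melon lime]
  14. access pear: MISS, evict melon. Cache (old->new): [lime pear]
  15. access melon: MISS, evict lime. Cache (old->new): [pear melon]
  16. access melon: HIT. Cache (old->new): [pear melon]
  17. access pig: MISS, evict pear. Cache (old->new): [melon pig]
  18. access pear: MISS, evict melon. Cache (old->new): [pig pear]
  19. access melon: MISS, evict pig. Cache (old->new): [pear melon]
  20. access pear: HIT. Cache (old->new): [pear melon]
  21. access melon: HIT. Cache (old->new): [pear melon]
  22. access pig: MISS, evict pear. Cache (old->new): [melon pig]
  23. access pig: HIT. Cache (old->new): [melon pig]
  24. access melon: HIT. Cache (old->new): [melon pig]
  25. access melon: HIT. Cache (old->new): [melon pig]
  26. access pig: HIT. Cache (old->new): [melon pig]
  27. access dog: MISS, evict melon. Cache (old->new): [pig dog]
  28. access lime: MISS, evict pig. Cache (old->new): [dog lime]
Total: 12 hits, 16 misses, 14 evictions

Hit rate = 12/28 = 3/7

Answer: 3/7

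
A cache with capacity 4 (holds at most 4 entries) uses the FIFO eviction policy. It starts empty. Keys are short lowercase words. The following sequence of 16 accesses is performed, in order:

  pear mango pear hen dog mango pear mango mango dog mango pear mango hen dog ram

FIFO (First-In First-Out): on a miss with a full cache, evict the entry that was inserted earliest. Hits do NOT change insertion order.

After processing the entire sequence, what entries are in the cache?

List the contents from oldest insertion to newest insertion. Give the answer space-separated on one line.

FIFO simulation (capacity=4):
  1. access pear: MISS. Cache (old->new): [pear]
  2. access mango: MISS. Cache (old->new): [pear mango]
  3. access pear: HIT. Cache (old->new): [pear mango]
  4. access hen: MISS. Cache (old->new): [pear mango hen]
  5. access dog: MISS. Cache (old->new): [pear mango hen dog]
  6. access mango: HIT. Cache (old->new): [pear mango hen dog]
  7. access pear: HIT. Cache (old->new): [pear mango hen dog]
  8. access mango: HIT. Cache (old->new): [pear mango hen dog]
  9. access mango: HIT. Cache (old->new): [pear mango hen dog]
  10. access dog: HIT. Cache (old->new): [pear mango hen dog]
  11. access mango: HIT. Cache (old->new): [pear mango hen dog]
  12. access pear: HIT. Cache (old->new): [pear mango hen dog]
  13. access mango: HIT. Cache (old->new): [pear mango hen dog]
  14. access hen: HIT. Cache (old->new): [pear mango hen dog]
  15. access dog: HIT. Cache (old->new): [pear mango hen dog]
  16. access ram: MISS, evict pear. Cache (old->new): [mango hen dog ram]
Total: 11 hits, 5 misses, 1 evictions

Answer: mango hen dog ram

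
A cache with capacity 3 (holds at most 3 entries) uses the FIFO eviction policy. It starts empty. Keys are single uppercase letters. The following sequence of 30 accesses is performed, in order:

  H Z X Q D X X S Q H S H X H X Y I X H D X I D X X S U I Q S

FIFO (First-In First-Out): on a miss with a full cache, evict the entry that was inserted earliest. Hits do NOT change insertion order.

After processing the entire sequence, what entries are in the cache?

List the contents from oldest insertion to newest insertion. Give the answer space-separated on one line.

FIFO simulation (capacity=3):
  1. access H: MISS. Cache (old->new): [H]
  2. access Z: MISS. Cache (old->new): [H Z]
  3. access X: MISS. Cache (old->new): [H Z X]
  4. access Q: MISS, evict H. Cache (old->new): [Z X Q]
  5. access D: MISS, evict Z. Cache (old->new): [X Q D]
  6. access X: HIT. Cache (old->new): [X Q D]
  7. access X: HIT. Cache (old->new): [X Q D]
  8. access S: MISS, evict X. Cache (old->new): [Q D S]
  9. access Q: HIT. Cache (old->new): [Q D S]
  10. access H: MISS, evict Q. Cache (old->new): [D S H]
  11. access S: HIT. Cache (old->new): [D S H]
  12. access H: HIT. Cache (old->new): [D S H]
  13. access X: MISS, evict D. Cache (old->new): [S H X]
  14. access H: HIT. Cache (old->new): [S H X]
  15. access X: HIT. Cache (old->new): [S H X]
  16. access Y: MISS, evict S. Cache (old->new): [H X Y]
  17. access I: MISS, evict H. Cache (old->new): [X Y I]
  18. access X: HIT. Cache (old->new): [X Y I]
  19. access H: MISS, evict X. Cache (old->new): [Y I H]
  20. access D: MISS, evict Y. Cache (old->new): [I H D]
  21. access X: MISS, evict I. Cache (old->new): [H D X]
  22. access I: MISS, evict H. Cache (old->new): [D X I]
  23. access D: HIT. Cache (old->new): [D X I]
  24. access X: HIT. Cache (old->new): [D X I]
  25. access X: HIT. Cache (old->new): [D X I]
  26. access S: MISS, evict D. Cache (old->new): [X I S]
  27. access U: MISS, evict X. Cache (old->new): [I S U]
  28. access I: HIT. Cache (old->new): [I S U]
  29. access Q: MISS, evict I. Cache (old->new): [S U Q]
  30. access S: HIT. Cache (old->new): [S U Q]
Total: 13 hits, 17 misses, 14 evictions

Answer: S U Q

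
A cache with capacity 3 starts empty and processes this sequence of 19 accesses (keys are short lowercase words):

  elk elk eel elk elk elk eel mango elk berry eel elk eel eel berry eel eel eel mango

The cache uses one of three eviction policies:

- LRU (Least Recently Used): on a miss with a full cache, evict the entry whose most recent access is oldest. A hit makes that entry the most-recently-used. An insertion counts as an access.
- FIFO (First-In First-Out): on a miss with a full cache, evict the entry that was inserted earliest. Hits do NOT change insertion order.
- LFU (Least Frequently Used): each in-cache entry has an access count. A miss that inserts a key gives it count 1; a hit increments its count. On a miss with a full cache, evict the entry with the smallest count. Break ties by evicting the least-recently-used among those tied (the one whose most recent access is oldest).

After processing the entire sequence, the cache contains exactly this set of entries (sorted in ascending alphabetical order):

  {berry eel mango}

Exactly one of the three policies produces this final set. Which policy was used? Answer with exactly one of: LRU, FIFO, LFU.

Simulating under each policy and comparing final sets:
  LRU: final set = {berry eel mango} -> MATCHES target
  FIFO: final set = {eel elk mango} -> differs
  LFU: final set = {eel elk mango} -> differs
Only LRU produces the target set.

Answer: LRU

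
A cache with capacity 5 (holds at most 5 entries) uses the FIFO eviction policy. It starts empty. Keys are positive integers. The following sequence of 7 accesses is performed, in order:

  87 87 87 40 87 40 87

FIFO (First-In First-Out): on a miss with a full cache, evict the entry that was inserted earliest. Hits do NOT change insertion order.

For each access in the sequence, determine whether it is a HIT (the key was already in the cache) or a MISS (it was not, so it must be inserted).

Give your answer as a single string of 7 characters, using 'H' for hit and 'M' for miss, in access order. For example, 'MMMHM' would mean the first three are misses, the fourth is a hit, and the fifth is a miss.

FIFO simulation (capacity=5):
  1. access 87: MISS. Cache (old->new): [87]
  2. access 87: HIT. Cache (old->new): [87]
  3. access 87: HIT. Cache (old->new): [87]
  4. access 40: MISS. Cache (old->new): [87 40]
  5. access 87: HIT. Cache (old->new): [87 40]
  6. access 40: HIT. Cache (old->new): [87 40]
  7. access 87: HIT. Cache (old->new): [87 40]
Total: 5 hits, 2 misses, 0 evictions

Answer: MHHMHHH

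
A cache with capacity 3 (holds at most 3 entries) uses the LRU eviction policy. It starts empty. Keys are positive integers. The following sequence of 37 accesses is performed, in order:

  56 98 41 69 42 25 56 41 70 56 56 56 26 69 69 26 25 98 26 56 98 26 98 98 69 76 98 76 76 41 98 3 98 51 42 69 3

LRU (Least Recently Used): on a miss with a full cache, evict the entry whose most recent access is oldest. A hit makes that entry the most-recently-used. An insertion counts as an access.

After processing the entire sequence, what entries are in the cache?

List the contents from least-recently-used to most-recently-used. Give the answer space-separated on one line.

LRU simulation (capacity=3):
  1. access 56: MISS. Cache (LRU->MRU): [56]
  2. access 98: MISS. Cache (LRU->MRU): [56 98]
  3. access 41: MISS. Cache (LRU->MRU): [56 98 41]
  4. access 69: MISS, evict 56. Cache (LRU->MRU): [98 41 69]
  5. access 42: MISS, evict 98. Cache (LRU->MRU): [41 69 42]
  6. access 25: MISS, evict 41. Cache (LRU->MRU): [69 42 25]
  7. access 56: MISS, evict 69. Cache (LRU->MRU): [42 25 56]
  8. access 41: MISS, evict 42. Cache (LRU->MRU): [25 56 41]
  9. access 70: MISS, evict 25. Cache (LRU->MRU): [56 41 70]
  10. access 56: HIT. Cache (LRU->MRU): [41 70 56]
  11. access 56: HIT. Cache (LRU->MRU): [41 70 56]
  12. access 56: HIT. Cache (LRU->MRU): [41 70 56]
  13. access 26: MISS, evict 41. Cache (LRU->MRU): [70 56 26]
  14. access 69: MISS, evict 70. Cache (LRU->MRU): [56 26 69]
  15. access 69: HIT. Cache (LRU->MRU): [56 26 69]
  16. access 26: HIT. Cache (LRU->MRU): [56 69 26]
  17. access 25: MISS, evict 56. Cache (LRU->MRU): [69 26 25]
  18. access 98: MISS, evict 69. Cache (LRU->MRU): [26 25 98]
  19. access 26: HIT. Cache (LRU->MRU): [25 98 26]
  20. access 56: MISS, evict 25. Cache (LRU->MRU): [98 26 56]
  21. access 98: HIT. Cache (LRU->MRU): [26 56 98]
  22. access 26: HIT. Cache (LRU->MRU): [56 98 26]
  23. access 98: HIT. Cache (LRU->MRU): [56 26 98]
  24. access 98: HIT. Cache (LRU->MRU): [56 26 98]
  25. access 69: MISS, evict 56. Cache (LRU->MRU): [26 98 69]
  26. access 76: MISS, evict 26. Cache (LRU->MRU): [98 69 76]
  27. access 98: HIT. Cache (LRU->MRU): [69 76 98]
  28. access 76: HIT. Cache (LRU->MRU): [69 98 76]
  29. access 76: HIT. Cache (LRU->MRU): [69 98 76]
  30. access 41: MISS, evict 69. Cache (LRU->MRU): [98 76 41]
  31. access 98: HIT. Cache (LRU->MRU): [76 41 98]
  32. access 3: MISS, evict 76. Cache (LRU->MRU): [41 98 3]
  33. access 98: HIT. Cache (LRU->MRU): [41 3 98]
  34. access 51: MISS, evict 41. Cache (LRU->MRU): [3 98 51]
  35. access 42: MISS, evict 3. Cache (LRU->MRU): [98 51 42]
  36. access 69: MISS, evict 98. Cache (LRU->MRU): [51 42 69]
  37. access 3: MISS, evict 51. Cache (LRU->MRU): [42 69 3]
Total: 15 hits, 22 misses, 19 evictions

Answer: 42 69 3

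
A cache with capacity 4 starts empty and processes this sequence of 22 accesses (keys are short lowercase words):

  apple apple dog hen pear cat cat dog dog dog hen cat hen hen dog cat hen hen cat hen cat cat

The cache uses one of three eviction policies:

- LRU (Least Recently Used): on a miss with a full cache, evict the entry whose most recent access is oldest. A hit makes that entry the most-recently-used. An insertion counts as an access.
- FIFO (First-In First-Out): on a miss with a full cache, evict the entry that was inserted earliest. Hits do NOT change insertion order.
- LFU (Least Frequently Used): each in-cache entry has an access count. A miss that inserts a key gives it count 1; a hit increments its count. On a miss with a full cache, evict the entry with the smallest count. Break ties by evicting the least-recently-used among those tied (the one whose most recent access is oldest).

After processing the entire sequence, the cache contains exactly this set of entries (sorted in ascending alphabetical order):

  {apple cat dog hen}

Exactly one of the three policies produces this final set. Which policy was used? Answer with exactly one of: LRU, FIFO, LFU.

Simulating under each policy and comparing final sets:
  LRU: final set = {cat dog hen pear} -> differs
  FIFO: final set = {cat dog hen pear} -> differs
  LFU: final set = {apple cat dog hen} -> MATCHES target
Only LFU produces the target set.

Answer: LFU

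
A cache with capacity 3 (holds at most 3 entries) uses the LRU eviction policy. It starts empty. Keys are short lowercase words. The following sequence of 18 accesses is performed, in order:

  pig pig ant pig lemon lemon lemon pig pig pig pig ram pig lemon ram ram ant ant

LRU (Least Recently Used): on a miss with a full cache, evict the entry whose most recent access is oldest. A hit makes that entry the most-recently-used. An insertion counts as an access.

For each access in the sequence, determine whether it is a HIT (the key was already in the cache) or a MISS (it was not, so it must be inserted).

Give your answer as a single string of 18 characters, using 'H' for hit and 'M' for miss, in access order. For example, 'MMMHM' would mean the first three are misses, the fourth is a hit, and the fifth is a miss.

Answer: MHMHMHHHHHHMHHHHMH

Derivation:
LRU simulation (capacity=3):
  1. access pig: MISS. Cache (LRU->MRU): [pig]
  2. access pig: HIT. Cache (LRU->MRU): [pig]
  3. access ant: MISS. Cache (LRU->MRU): [pig ant]
  4. access pig: HIT. Cache (LRU->MRU): [ant pig]
  5. access lemon: MISS. Cache (LRU->MRU): [ant pig lemon]
  6. access lemon: HIT. Cache (LRU->MRU): [ant pig lemon]
  7. access lemon: HIT. Cache (LRU->MRU): [ant pig lemon]
  8. access pig: HIT. Cache (LRU->MRU): [ant lemon pig]
  9. access pig: HIT. Cache (LRU->MRU): [ant lemon pig]
  10. access pig: HIT. Cache (LRU->MRU): [ant lemon pig]
  11. access pig: HIT. Cache (LRU->MRU): [ant lemon pig]
  12. access ram: MISS, evict ant. Cache (LRU->MRU): [lemon pig ram]
  13. access pig: HIT. Cache (LRU->MRU): [lemon ram pig]
  14. access lemon: HIT. Cache (LRU->MRU): [ram pig lemon]
  15. access ram: HIT. Cache (LRU->MRU): [pig lemon ram]
  16. access ram: HIT. Cache (LRU->MRU): [pig lemon ram]
  17. access ant: MISS, evict pig. Cache (LRU->MRU): [lemon ram ant]
  18. access ant: HIT. Cache (LRU->MRU): [lemon ram ant]
Total: 13 hits, 5 misses, 2 evictions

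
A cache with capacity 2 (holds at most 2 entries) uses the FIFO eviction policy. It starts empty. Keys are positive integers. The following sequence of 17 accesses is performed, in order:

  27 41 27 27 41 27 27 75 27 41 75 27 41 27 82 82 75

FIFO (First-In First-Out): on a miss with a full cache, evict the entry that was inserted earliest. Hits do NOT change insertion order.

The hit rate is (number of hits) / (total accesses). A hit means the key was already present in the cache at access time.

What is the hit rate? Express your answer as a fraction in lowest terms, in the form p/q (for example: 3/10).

FIFO simulation (capacity=2):
  1. access 27: MISS. Cache (old->new): [27]
  2. access 41: MISS. Cache (old->new): [27 41]
  3. access 27: HIT. Cache (old->new): [27 41]
  4. access 27: HIT. Cache (old->new): [27 41]
  5. access 41: HIT. Cache (old->new): [27 41]
  6. access 27: HIT. Cache (old->new): [27 41]
  7. access 27: HIT. Cache (old->new): [27 41]
  8. access 75: MISS, evict 27. Cache (old->new): [41 75]
  9. access 27: MISS, evict 41. Cache (old->new): [75 27]
  10. access 41: MISS, evict 75. Cache (old->new): [27 41]
  11. access 75: MISS, evict 27. Cache (old->new): [41 75]
  12. access 27: MISS, evict 41. Cache (old->new): [75 27]
  13. access 41: MISS, evict 75. Cache (old->new): [27 41]
  14. access 27: HIT. Cache (old->new): [27 41]
  15. access 82: MISS, evict 27. Cache (old->new): [41 82]
  16. access 82: HIT. Cache (old->new): [41 82]
  17. access 75: MISS, evict 41. Cache (old->new): [82 75]
Total: 7 hits, 10 misses, 8 evictions

Hit rate = 7/17

Answer: 7/17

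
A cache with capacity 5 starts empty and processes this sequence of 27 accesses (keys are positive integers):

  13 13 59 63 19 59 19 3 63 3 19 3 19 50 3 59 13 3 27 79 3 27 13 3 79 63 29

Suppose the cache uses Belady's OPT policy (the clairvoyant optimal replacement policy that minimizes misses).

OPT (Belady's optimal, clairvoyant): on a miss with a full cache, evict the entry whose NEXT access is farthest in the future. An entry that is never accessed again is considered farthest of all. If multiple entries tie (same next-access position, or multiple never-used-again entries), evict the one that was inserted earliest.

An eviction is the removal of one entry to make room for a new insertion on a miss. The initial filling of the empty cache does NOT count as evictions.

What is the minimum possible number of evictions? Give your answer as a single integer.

OPT (Belady) simulation (capacity=5):
  1. access 13: MISS. Cache: [13]
  2. access 13: HIT. Next use of 13: step 17. Cache: [13]
  3. access 59: MISS. Cache: [13 59]
  4. access 63: MISS. Cache: [13 59 63]
  5. access 19: MISS. Cache: [13 59 63 19]
  6. access 59: HIT. Next use of 59: step 16. Cache: [13 59 63 19]
  7. access 19: HIT. Next use of 19: step 11. Cache: [13 59 63 19]
  8. access 3: MISS. Cache: [13 59 63 19 3]
  9. access 63: HIT. Next use of 63: step 26. Cache: [13 59 63 19 3]
  10. access 3: HIT. Next use of 3: step 12. Cache: [13 59 63 19 3]
  11. access 19: HIT. Next use of 19: step 13. Cache: [13 59 63 19 3]
  12. access 3: HIT. Next use of 3: step 15. Cache: [13 59 63 19 3]
  13. access 19: HIT. Next use of 19: never. Cache: [13 59 63 19 3]
  14. access 50: MISS, evict 19 (next use: never). Cache: [13 59 63 3 50]
  15. access 3: HIT. Next use of 3: step 18. Cache: [13 59 63 3 50]
  16. access 59: HIT. Next use of 59: never. Cache: [13 59 63 3 50]
  17. access 13: HIT. Next use of 13: step 23. Cache: [13 59 63 3 50]
  18. access 3: HIT. Next use of 3: step 21. Cache: [13 59 63 3 50]
  19. access 27: MISS, evict 59 (next use: never). Cache: [13 63 3 50 27]
  20. access 79: MISS, evict 50 (next use: never). Cache: [13 63 3 27 79]
  21. access 3: HIT. Next use of 3: step 24. Cache: [13 63 3 27 79]
  22. access 27: HIT. Next use of 27: never. Cache: [13 63 3 27 79]
  23. access 13: HIT. Next use of 13: never. Cache: [13 63 3 27 79]
  24. access 3: HIT. Next use of 3: never. Cache: [13 63 3 27 79]
  25. access 79: HIT. Next use of 79: never. Cache: [13 63 3 27 79]
  26. access 63: HIT. Next use of 63: never. Cache: [13 63 3 27 79]
  27. access 29: MISS, evict 13 (next use: never). Cache: [63 3 27 79 29]
Total: 18 hits, 9 misses, 4 evictions

Answer: 4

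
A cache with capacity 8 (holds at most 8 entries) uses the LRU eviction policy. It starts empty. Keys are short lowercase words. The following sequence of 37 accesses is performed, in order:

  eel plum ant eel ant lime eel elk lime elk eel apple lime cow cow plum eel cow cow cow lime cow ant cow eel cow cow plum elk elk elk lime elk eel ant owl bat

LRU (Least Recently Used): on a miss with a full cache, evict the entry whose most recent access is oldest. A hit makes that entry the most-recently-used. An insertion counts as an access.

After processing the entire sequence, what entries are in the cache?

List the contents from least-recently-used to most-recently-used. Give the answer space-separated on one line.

Answer: cow plum lime elk eel ant owl bat

Derivation:
LRU simulation (capacity=8):
  1. access eel: MISS. Cache (LRU->MRU): [eel]
  2. access plum: MISS. Cache (LRU->MRU): [eel plum]
  3. access ant: MISS. Cache (LRU->MRU): [eel plum ant]
  4. access eel: HIT. Cache (LRU->MRU): [plum ant eel]
  5. access ant: HIT. Cache (LRU->MRU): [plum eel ant]
  6. access lime: MISS. Cache (LRU->MRU): [plum eel ant lime]
  7. access eel: HIT. Cache (LRU->MRU): [plum ant lime eel]
  8. access elk: MISS. Cache (LRU->MRU): [plum ant lime eel elk]
  9. access lime: HIT. Cache (LRU->MRU): [plum ant eel elk lime]
  10. access elk: HIT. Cache (LRU->MRU): [plum ant eel lime elk]
  11. access eel: HIT. Cache (LRU->MRU): [plum ant lime elk eel]
  12. access apple: MISS. Cache (LRU->MRU): [plum ant lime elk eel apple]
  13. access lime: HIT. Cache (LRU->MRU): [plum ant elk eel apple lime]
  14. access cow: MISS. Cache (LRU->MRU): [plum ant elk eel apple lime cow]
  15. access cow: HIT. Cache (LRU->MRU): [plum ant elk eel apple lime cow]
  16. access plum: HIT. Cache (LRU->MRU): [ant elk eel apple lime cow plum]
  17. access eel: HIT. Cache (LRU->MRU): [ant elk apple lime cow plum eel]
  18. access cow: HIT. Cache (LRU->MRU): [ant elk apple lime plum eel cow]
  19. access cow: HIT. Cache (LRU->MRU): [ant elk apple lime plum eel cow]
  20. access cow: HIT. Cache (LRU->MRU): [ant elk apple lime plum eel cow]
  21. access lime: HIT. Cache (LRU->MRU): [ant elk apple plum eel cow lime]
  22. access cow: HIT. Cache (LRU->MRU): [ant elk apple plum eel lime cow]
  23. access ant: HIT. Cache (LRU->MRU): [elk apple plum eel lime cow ant]
  24. access cow: HIT. Cache (LRU->MRU): [elk apple plum eel lime ant cow]
  25. access eel: HIT. Cache (LRU->MRU): [elk apple plum lime ant cow eel]
  26. access cow: HIT. Cache (LRU->MRU): [elk apple plum lime ant eel cow]
  27. access cow: HIT. Cache (LRU->MRU): [elk apple plum lime ant eel cow]
  28. access plum: HIT. Cache (LRU->MRU): [elk apple lime ant eel cow plum]
  29. access elk: HIT. Cache (LRU->MRU): [apple lime ant eel cow plum elk]
  30. access elk: HIT. Cache (LRU->MRU): [apple lime ant eel cow plum elk]
  31. access elk: HIT. Cache (LRU->MRU): [apple lime ant eel cow plum elk]
  32. access lime: HIT. Cache (LRU->MRU): [apple ant eel cow plum elk lime]
  33. access elk: HIT. Cache (LRU->MRU): [apple ant eel cow plum lime elk]
  34. access eel: HIT. Cache (LRU->MRU): [apple ant cow plum lime elk eel]
  35. access ant: HIT. Cache (LRU->MRU): [apple cow plum lime elk eel ant]
  36. access owl: MISS. Cache (LRU->MRU): [apple cow plum lime elk eel ant owl]
  37. access bat: MISS, evict apple. Cache (LRU->MRU): [cow plum lime elk eel ant owl bat]
Total: 28 hits, 9 misses, 1 evictions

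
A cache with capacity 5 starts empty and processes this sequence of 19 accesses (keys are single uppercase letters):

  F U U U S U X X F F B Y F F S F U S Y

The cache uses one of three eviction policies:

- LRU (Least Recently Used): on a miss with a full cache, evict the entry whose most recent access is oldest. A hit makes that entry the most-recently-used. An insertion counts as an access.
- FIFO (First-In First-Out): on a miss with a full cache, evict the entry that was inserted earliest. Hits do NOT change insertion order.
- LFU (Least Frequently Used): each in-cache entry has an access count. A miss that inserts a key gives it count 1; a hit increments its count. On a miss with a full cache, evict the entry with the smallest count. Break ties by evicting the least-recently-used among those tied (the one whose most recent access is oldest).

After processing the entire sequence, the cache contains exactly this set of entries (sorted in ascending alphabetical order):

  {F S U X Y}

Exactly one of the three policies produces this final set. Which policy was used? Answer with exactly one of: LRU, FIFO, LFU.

Answer: LFU

Derivation:
Simulating under each policy and comparing final sets:
  LRU: final set = {B F S U Y} -> differs
  FIFO: final set = {B F S U Y} -> differs
  LFU: final set = {F S U X Y} -> MATCHES target
Only LFU produces the target set.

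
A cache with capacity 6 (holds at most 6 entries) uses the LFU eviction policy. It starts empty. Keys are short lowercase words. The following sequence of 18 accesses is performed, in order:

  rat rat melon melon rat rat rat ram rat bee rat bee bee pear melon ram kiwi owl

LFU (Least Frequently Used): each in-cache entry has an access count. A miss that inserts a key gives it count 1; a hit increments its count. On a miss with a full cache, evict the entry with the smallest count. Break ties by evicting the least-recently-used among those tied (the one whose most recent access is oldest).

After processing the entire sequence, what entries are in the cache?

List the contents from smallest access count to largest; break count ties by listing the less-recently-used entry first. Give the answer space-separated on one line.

Answer: kiwi owl ram bee melon rat

Derivation:
LFU simulation (capacity=6):
  1. access rat: MISS. Cache: [rat(c=1)]
  2. access rat: HIT, count now 2. Cache: [rat(c=2)]
  3. access melon: MISS. Cache: [melon(c=1) rat(c=2)]
  4. access melon: HIT, count now 2. Cache: [rat(c=2) melon(c=2)]
  5. access rat: HIT, count now 3. Cache: [melon(c=2) rat(c=3)]
  6. access rat: HIT, count now 4. Cache: [melon(c=2) rat(c=4)]
  7. access rat: HIT, count now 5. Cache: [melon(c=2) rat(c=5)]
  8. access ram: MISS. Cache: [ram(c=1) melon(c=2) rat(c=5)]
  9. access rat: HIT, count now 6. Cache: [ram(c=1) melon(c=2) rat(c=6)]
  10. access bee: MISS. Cache: [ram(c=1) bee(c=1) melon(c=2) rat(c=6)]
  11. access rat: HIT, count now 7. Cache: [ram(c=1) bee(c=1) melon(c=2) rat(c=7)]
  12. access bee: HIT, count now 2. Cache: [ram(c=1) melon(c=2) bee(c=2) rat(c=7)]
  13. access bee: HIT, count now 3. Cache: [ram(c=1) melon(c=2) bee(c=3) rat(c=7)]
  14. access pear: MISS. Cache: [ram(c=1) pear(c=1) melon(c=2) bee(c=3) rat(c=7)]
  15. access melon: HIT, count now 3. Cache: [ram(c=1) pear(c=1) bee(c=3) melon(c=3) rat(c=7)]
  16. access ram: HIT, count now 2. Cache: [pear(c=1) ram(c=2) bee(c=3) melon(c=3) rat(c=7)]
  17. access kiwi: MISS. Cache: [pear(c=1) kiwi(c=1) ram(c=2) bee(c=3) melon(c=3) rat(c=7)]
  18. access owl: MISS, evict pear(c=1). Cache: [kiwi(c=1) owl(c=1) ram(c=2) bee(c=3) melon(c=3) rat(c=7)]
Total: 11 hits, 7 misses, 1 evictions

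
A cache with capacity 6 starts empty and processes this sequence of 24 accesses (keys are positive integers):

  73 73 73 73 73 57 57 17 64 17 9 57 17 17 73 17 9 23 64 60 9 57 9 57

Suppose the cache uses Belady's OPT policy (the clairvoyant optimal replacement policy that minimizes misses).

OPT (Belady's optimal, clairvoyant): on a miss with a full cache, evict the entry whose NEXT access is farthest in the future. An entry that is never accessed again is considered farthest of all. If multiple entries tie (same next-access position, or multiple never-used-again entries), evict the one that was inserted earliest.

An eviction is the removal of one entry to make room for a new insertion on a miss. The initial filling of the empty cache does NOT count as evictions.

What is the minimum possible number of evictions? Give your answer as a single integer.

OPT (Belady) simulation (capacity=6):
  1. access 73: MISS. Cache: [73]
  2. access 73: HIT. Next use of 73: step 3. Cache: [73]
  3. access 73: HIT. Next use of 73: step 4. Cache: [73]
  4. access 73: HIT. Next use of 73: step 5. Cache: [73]
  5. access 73: HIT. Next use of 73: step 15. Cache: [73]
  6. access 57: MISS. Cache: [73 57]
  7. access 57: HIT. Next use of 57: step 12. Cache: [73 57]
  8. access 17: MISS. Cache: [73 57 17]
  9. access 64: MISS. Cache: [73 57 17 64]
  10. access 17: HIT. Next use of 17: step 13. Cache: [73 57 17 64]
  11. access 9: MISS. Cache: [73 57 17 64 9]
  12. access 57: HIT. Next use of 57: step 22. Cache: [73 57 17 64 9]
  13. access 17: HIT. Next use of 17: step 14. Cache: [73 57 17 64 9]
  14. access 17: HIT. Next use of 17: step 16. Cache: [73 57 17 64 9]
  15. access 73: HIT. Next use of 73: never. Cache: [73 57 17 64 9]
  16. access 17: HIT. Next use of 17: never. Cache: [73 57 17 64 9]
  17. access 9: HIT. Next use of 9: step 21. Cache: [73 57 17 64 9]
  18. access 23: MISS. Cache: [73 57 17 64 9 23]
  19. access 64: HIT. Next use of 64: never. Cache: [73 57 17 64 9 23]
  20. access 60: MISS, evict 73 (next use: never). Cache: [57 17 64 9 23 60]
  21. access 9: HIT. Next use of 9: step 23. Cache: [57 17 64 9 23 60]
  22. access 57: HIT. Next use of 57: step 24. Cache: [57 17 64 9 23 60]
  23. access 9: HIT. Next use of 9: never. Cache: [57 17 64 9 23 60]
  24. access 57: HIT. Next use of 57: never. Cache: [57 17 64 9 23 60]
Total: 17 hits, 7 misses, 1 evictions

Answer: 1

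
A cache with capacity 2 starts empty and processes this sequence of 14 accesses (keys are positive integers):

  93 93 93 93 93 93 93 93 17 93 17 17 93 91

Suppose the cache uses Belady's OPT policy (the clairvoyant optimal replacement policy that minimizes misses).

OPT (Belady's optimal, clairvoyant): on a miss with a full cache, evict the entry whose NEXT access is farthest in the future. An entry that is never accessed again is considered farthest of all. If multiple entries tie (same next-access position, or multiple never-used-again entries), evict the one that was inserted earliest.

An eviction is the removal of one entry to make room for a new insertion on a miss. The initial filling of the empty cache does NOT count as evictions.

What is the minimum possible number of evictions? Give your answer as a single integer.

Answer: 1

Derivation:
OPT (Belady) simulation (capacity=2):
  1. access 93: MISS. Cache: [93]
  2. access 93: HIT. Next use of 93: step 3. Cache: [93]
  3. access 93: HIT. Next use of 93: step 4. Cache: [93]
  4. access 93: HIT. Next use of 93: step 5. Cache: [93]
  5. access 93: HIT. Next use of 93: step 6. Cache: [93]
  6. access 93: HIT. Next use of 93: step 7. Cache: [93]
  7. access 93: HIT. Next use of 93: step 8. Cache: [93]
  8. access 93: HIT. Next use of 93: step 10. Cache: [93]
  9. access 17: MISS. Cache: [93 17]
  10. access 93: HIT. Next use of 93: step 13. Cache: [93 17]
  11. access 17: HIT. Next use of 17: step 12. Cache: [93 17]
  12. access 17: HIT. Next use of 17: never. Cache: [93 17]
  13. access 93: HIT. Next use of 93: never. Cache: [93 17]
  14. access 91: MISS, evict 93 (next use: never). Cache: [17 91]
Total: 11 hits, 3 misses, 1 evictions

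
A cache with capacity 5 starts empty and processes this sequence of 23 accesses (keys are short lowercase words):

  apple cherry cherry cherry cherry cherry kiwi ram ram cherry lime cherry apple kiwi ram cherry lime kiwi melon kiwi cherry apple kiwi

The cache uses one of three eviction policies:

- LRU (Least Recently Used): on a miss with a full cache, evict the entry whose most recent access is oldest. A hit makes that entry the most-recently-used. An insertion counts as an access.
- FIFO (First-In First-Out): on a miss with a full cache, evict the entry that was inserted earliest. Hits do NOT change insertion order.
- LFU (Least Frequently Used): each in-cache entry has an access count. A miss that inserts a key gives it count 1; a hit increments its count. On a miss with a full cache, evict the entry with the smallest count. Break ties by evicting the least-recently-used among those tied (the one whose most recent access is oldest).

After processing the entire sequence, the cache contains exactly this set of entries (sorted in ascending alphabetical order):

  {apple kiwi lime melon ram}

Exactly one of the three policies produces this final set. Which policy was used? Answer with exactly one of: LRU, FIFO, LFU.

Simulating under each policy and comparing final sets:
  LRU: final set = {apple cherry kiwi lime melon} -> differs
  FIFO: final set = {apple kiwi lime melon ram} -> MATCHES target
  LFU: final set = {apple cherry kiwi lime ram} -> differs
Only FIFO produces the target set.

Answer: FIFO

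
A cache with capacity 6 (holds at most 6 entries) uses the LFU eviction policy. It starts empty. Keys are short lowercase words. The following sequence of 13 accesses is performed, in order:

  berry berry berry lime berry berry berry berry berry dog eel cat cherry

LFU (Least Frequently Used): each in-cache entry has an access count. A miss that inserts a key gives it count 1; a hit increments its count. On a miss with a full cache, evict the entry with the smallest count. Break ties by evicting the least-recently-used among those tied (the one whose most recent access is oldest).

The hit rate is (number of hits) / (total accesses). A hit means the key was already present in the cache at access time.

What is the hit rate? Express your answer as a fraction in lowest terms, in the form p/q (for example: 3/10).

Answer: 7/13

Derivation:
LFU simulation (capacity=6):
  1. access berry: MISS. Cache: [berry(c=1)]
  2. access berry: HIT, count now 2. Cache: [berry(c=2)]
  3. access berry: HIT, count now 3. Cache: [berry(c=3)]
  4. access lime: MISS. Cache: [lime(c=1) berry(c=3)]
  5. access berry: HIT, count now 4. Cache: [lime(c=1) berry(c=4)]
  6. access berry: HIT, count now 5. Cache: [lime(c=1) berry(c=5)]
  7. access berry: HIT, count now 6. Cache: [lime(c=1) berry(c=6)]
  8. access berry: HIT, count now 7. Cache: [lime(c=1) berry(c=7)]
  9. access berry: HIT, count now 8. Cache: [lime(c=1) berry(c=8)]
  10. access dog: MISS. Cache: [lime(c=1) dog(c=1) berry(c=8)]
  11. access eel: MISS. Cache: [lime(c=1) dog(c=1) eel(c=1) berry(c=8)]
  12. access cat: MISS. Cache: [lime(c=1) dog(c=1) eel(c=1) cat(c=1) berry(c=8)]
  13. access cherry: MISS. Cache: [lime(c=1) dog(c=1) eel(c=1) cat(c=1) cherry(c=1) berry(c=8)]
Total: 7 hits, 6 misses, 0 evictions

Hit rate = 7/13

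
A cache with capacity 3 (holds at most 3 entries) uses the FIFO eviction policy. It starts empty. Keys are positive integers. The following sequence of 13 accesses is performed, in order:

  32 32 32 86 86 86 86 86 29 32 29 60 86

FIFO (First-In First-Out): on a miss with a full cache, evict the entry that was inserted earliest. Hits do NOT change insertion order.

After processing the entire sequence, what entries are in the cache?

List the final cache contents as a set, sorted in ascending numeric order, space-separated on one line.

FIFO simulation (capacity=3):
  1. access 32: MISS. Cache (old->new): [32]
  2. access 32: HIT. Cache (old->new): [32]
  3. access 32: HIT. Cache (old->new): [32]
  4. access 86: MISS. Cache (old->new): [32 86]
  5. access 86: HIT. Cache (old->new): [32 86]
  6. access 86: HIT. Cache (old->new): [32 86]
  7. access 86: HIT. Cache (old->new): [32 86]
  8. access 86: HIT. Cache (old->new): [32 86]
  9. access 29: MISS. Cache (old->new): [32 86 29]
  10. access 32: HIT. Cache (old->new): [32 86 29]
  11. access 29: HIT. Cache (old->new): [32 86 29]
  12. access 60: MISS, evict 32. Cache (old->new): [86 29 60]
  13. access 86: HIT. Cache (old->new): [86 29 60]
Total: 9 hits, 4 misses, 1 evictions

Answer: 29 60 86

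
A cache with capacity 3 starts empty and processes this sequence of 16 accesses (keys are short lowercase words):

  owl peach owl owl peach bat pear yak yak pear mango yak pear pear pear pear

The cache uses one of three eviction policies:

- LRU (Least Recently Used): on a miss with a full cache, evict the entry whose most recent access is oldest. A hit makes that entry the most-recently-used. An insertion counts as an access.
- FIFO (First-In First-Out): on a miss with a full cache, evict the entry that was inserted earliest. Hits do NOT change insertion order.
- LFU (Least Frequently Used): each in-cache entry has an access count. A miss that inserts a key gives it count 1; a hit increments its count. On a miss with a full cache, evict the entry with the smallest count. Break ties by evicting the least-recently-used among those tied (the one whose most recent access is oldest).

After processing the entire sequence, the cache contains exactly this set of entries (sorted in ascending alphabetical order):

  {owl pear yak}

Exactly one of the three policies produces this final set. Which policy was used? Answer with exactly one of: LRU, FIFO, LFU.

Answer: LFU

Derivation:
Simulating under each policy and comparing final sets:
  LRU: final set = {mango pear yak} -> differs
  FIFO: final set = {mango pear yak} -> differs
  LFU: final set = {owl pear yak} -> MATCHES target
Only LFU produces the target set.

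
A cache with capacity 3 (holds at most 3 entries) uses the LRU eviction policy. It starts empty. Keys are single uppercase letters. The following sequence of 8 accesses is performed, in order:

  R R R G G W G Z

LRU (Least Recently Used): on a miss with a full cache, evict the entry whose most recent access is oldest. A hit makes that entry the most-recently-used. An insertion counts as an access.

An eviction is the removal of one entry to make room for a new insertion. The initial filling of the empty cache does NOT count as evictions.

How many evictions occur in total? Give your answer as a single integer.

LRU simulation (capacity=3):
  1. access R: MISS. Cache (LRU->MRU): [R]
  2. access R: HIT. Cache (LRU->MRU): [R]
  3. access R: HIT. Cache (LRU->MRU): [R]
  4. access G: MISS. Cache (LRU->MRU): [R G]
  5. access G: HIT. Cache (LRU->MRU): [R G]
  6. access W: MISS. Cache (LRU->MRU): [R G W]
  7. access G: HIT. Cache (LRU->MRU): [R W G]
  8. access Z: MISS, evict R. Cache (LRU->MRU): [W G Z]
Total: 4 hits, 4 misses, 1 evictions

Answer: 1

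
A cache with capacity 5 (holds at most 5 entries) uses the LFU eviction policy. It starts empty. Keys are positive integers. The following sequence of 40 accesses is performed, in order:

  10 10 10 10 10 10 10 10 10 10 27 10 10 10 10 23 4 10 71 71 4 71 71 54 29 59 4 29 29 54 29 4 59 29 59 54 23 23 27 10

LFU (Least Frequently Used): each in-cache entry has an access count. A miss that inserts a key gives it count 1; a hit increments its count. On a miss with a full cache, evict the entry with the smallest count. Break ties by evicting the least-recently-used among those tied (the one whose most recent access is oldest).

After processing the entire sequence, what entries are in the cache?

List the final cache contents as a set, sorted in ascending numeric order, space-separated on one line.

LFU simulation (capacity=5):
  1. access 10: MISS. Cache: [10(c=1)]
  2. access 10: HIT, count now 2. Cache: [10(c=2)]
  3. access 10: HIT, count now 3. Cache: [10(c=3)]
  4. access 10: HIT, count now 4. Cache: [10(c=4)]
  5. access 10: HIT, count now 5. Cache: [10(c=5)]
  6. access 10: HIT, count now 6. Cache: [10(c=6)]
  7. access 10: HIT, count now 7. Cache: [10(c=7)]
  8. access 10: HIT, count now 8. Cache: [10(c=8)]
  9. access 10: HIT, count now 9. Cache: [10(c=9)]
  10. access 10: HIT, count now 10. Cache: [10(c=10)]
  11. access 27: MISS. Cache: [27(c=1) 10(c=10)]
  12. access 10: HIT, count now 11. Cache: [27(c=1) 10(c=11)]
  13. access 10: HIT, count now 12. Cache: [27(c=1) 10(c=12)]
  14. access 10: HIT, count now 13. Cache: [27(c=1) 10(c=13)]
  15. access 10: HIT, count now 14. Cache: [27(c=1) 10(c=14)]
  16. access 23: MISS. Cache: [27(c=1) 23(c=1) 10(c=14)]
  17. access 4: MISS. Cache: [27(c=1) 23(c=1) 4(c=1) 10(c=14)]
  18. access 10: HIT, count now 15. Cache: [27(c=1) 23(c=1) 4(c=1) 10(c=15)]
  19. access 71: MISS. Cache: [27(c=1) 23(c=1) 4(c=1) 71(c=1) 10(c=15)]
  20. access 71: HIT, count now 2. Cache: [27(c=1) 23(c=1) 4(c=1) 71(c=2) 10(c=15)]
  21. access 4: HIT, count now 2. Cache: [27(c=1) 23(c=1) 71(c=2) 4(c=2) 10(c=15)]
  22. access 71: HIT, count now 3. Cache: [27(c=1) 23(c=1) 4(c=2) 71(c=3) 10(c=15)]
  23. access 71: HIT, count now 4. Cache: [27(c=1) 23(c=1) 4(c=2) 71(c=4) 10(c=15)]
  24. access 54: MISS, evict 27(c=1). Cache: [23(c=1) 54(c=1) 4(c=2) 71(c=4) 10(c=15)]
  25. access 29: MISS, evict 23(c=1). Cache: [54(c=1) 29(c=1) 4(c=2) 71(c=4) 10(c=15)]
  26. access 59: MISS, evict 54(c=1). Cache: [29(c=1) 59(c=1) 4(c=2) 71(c=4) 10(c=15)]
  27. access 4: HIT, count now 3. Cache: [29(c=1) 59(c=1) 4(c=3) 71(c=4) 10(c=15)]
  28. access 29: HIT, count now 2. Cache: [59(c=1) 29(c=2) 4(c=3) 71(c=4) 10(c=15)]
  29. access 29: HIT, count now 3. Cache: [59(c=1) 4(c=3) 29(c=3) 71(c=4) 10(c=15)]
  30. access 54: MISS, evict 59(c=1). Cache: [54(c=1) 4(c=3) 29(c=3) 71(c=4) 10(c=15)]
  31. access 29: HIT, count now 4. Cache: [54(c=1) 4(c=3) 71(c=4) 29(c=4) 10(c=15)]
  32. access 4: HIT, count now 4. Cache: [54(c=1) 71(c=4) 29(c=4) 4(c=4) 10(c=15)]
  33. access 59: MISS, evict 54(c=1). Cache: [59(c=1) 71(c=4) 29(c=4) 4(c=4) 10(c=15)]
  34. access 29: HIT, count now 5. Cache: [59(c=1) 71(c=4) 4(c=4) 29(c=5) 10(c=15)]
  35. access 59: HIT, count now 2. Cache: [59(c=2) 71(c=4) 4(c=4) 29(c=5) 10(c=15)]
  36. access 54: MISS, evict 59(c=2). Cache: [54(c=1) 71(c=4) 4(c=4) 29(c=5) 10(c=15)]
  37. access 23: MISS, evict 54(c=1). Cache: [23(c=1) 71(c=4) 4(c=4) 29(c=5) 10(c=15)]
  38. access 23: HIT, count now 2. Cache: [23(c=2) 71(c=4) 4(c=4) 29(c=5) 10(c=15)]
  39. access 27: MISS, evict 23(c=2). Cache: [27(c=1) 71(c=4) 4(c=4) 29(c=5) 10(c=15)]
  40. access 10: HIT, count now 16. Cache: [27(c=1) 71(c=4) 4(c=4) 29(c=5) 10(c=16)]
Total: 27 hits, 13 misses, 8 evictions

Answer: 4 10 27 29 71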